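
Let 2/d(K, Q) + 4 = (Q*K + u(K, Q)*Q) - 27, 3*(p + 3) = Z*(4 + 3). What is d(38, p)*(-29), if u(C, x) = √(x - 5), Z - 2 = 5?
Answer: -744894/6068987 + 34800*√3/6068987 ≈ -0.11281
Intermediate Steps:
Z = 7 (Z = 2 + 5 = 7)
u(C, x) = √(-5 + x)
p = 40/3 (p = -3 + (7*(4 + 3))/3 = -3 + (7*7)/3 = -3 + (⅓)*49 = -3 + 49/3 = 40/3 ≈ 13.333)
d(K, Q) = 2/(-31 + K*Q + Q*√(-5 + Q)) (d(K, Q) = 2/(-4 + ((Q*K + √(-5 + Q)*Q) - 27)) = 2/(-4 + ((K*Q + Q*√(-5 + Q)) - 27)) = 2/(-4 + (-27 + K*Q + Q*√(-5 + Q))) = 2/(-31 + K*Q + Q*√(-5 + Q)))
d(38, p)*(-29) = (2/(-31 + 38*(40/3) + 40*√(-5 + 40/3)/3))*(-29) = (2/(-31 + 1520/3 + 40*√(25/3)/3))*(-29) = (2/(-31 + 1520/3 + 40*(5*√3/3)/3))*(-29) = (2/(-31 + 1520/3 + 200*√3/9))*(-29) = (2/(1427/3 + 200*√3/9))*(-29) = -58/(1427/3 + 200*√3/9)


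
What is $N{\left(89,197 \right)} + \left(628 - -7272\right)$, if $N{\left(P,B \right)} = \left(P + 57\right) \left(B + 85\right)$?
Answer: $49072$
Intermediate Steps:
$N{\left(P,B \right)} = \left(57 + P\right) \left(85 + B\right)$
$N{\left(89,197 \right)} + \left(628 - -7272\right) = \left(4845 + 57 \cdot 197 + 85 \cdot 89 + 197 \cdot 89\right) + \left(628 - -7272\right) = \left(4845 + 11229 + 7565 + 17533\right) + \left(628 + 7272\right) = 41172 + 7900 = 49072$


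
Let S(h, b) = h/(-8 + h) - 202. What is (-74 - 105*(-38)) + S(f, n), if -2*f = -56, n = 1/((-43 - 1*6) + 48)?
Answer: 18577/5 ≈ 3715.4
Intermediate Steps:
n = -1 (n = 1/((-43 - 6) + 48) = 1/(-49 + 48) = 1/(-1) = -1)
f = 28 (f = -1/2*(-56) = 28)
S(h, b) = -202 + h/(-8 + h) (S(h, b) = h/(-8 + h) - 202 = -202 + h/(-8 + h))
(-74 - 105*(-38)) + S(f, n) = (-74 - 105*(-38)) + (1616 - 201*28)/(-8 + 28) = (-74 + 3990) + (1616 - 5628)/20 = 3916 + (1/20)*(-4012) = 3916 - 1003/5 = 18577/5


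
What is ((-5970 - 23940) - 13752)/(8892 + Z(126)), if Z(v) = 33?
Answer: -14554/2975 ≈ -4.8921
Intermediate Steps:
((-5970 - 23940) - 13752)/(8892 + Z(126)) = ((-5970 - 23940) - 13752)/(8892 + 33) = (-29910 - 13752)/8925 = -43662*1/8925 = -14554/2975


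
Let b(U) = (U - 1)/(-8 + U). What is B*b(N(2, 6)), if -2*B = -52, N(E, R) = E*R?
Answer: 143/2 ≈ 71.500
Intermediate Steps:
b(U) = (-1 + U)/(-8 + U)
B = 26 (B = -½*(-52) = 26)
B*b(N(2, 6)) = 26*((-1 + 2*6)/(-8 + 2*6)) = 26*((-1 + 12)/(-8 + 12)) = 26*(11/4) = 143/2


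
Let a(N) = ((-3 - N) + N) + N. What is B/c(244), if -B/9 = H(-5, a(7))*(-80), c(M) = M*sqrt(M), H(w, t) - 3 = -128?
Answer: -11250*sqrt(61)/3721 ≈ -23.613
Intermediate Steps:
a(N) = -3 + N
H(w, t) = -125 (H(w, t) = 3 - 128 = -125)
c(M) = M**(3/2)
B = -90000 (B = -(-1125)*(-80) = -9*10000 = -90000)
B/c(244) = -90000*sqrt(61)/29768 = -11250*sqrt(61)/3721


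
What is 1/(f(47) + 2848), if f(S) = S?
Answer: 1/2895 ≈ 0.00034542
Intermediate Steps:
1/(f(47) + 2848) = 1/(47 + 2848) = 1/2895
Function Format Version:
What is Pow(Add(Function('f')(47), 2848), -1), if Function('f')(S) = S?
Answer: Rational(1, 2895) ≈ 0.00034542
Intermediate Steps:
Pow(Add(Function('f')(47), 2848), -1) = Pow(Add(47, 2848), -1) = Pow(2895, -1) = Rational(1, 2895)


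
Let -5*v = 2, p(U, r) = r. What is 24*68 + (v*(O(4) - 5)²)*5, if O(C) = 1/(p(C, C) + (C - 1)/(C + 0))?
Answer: 572590/361 ≈ 1586.1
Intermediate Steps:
O(C) = 1/(C + (-1 + C)/C) (O(C) = 1/(C + (C - 1)/(C + 0)) = 1/(C + (-1 + C)/C))
v = -⅖ (v = -⅕*2 = -⅖ ≈ -0.40000)
24*68 + (v*(O(4) - 5)²)*5 = 24*68 - 2*(4/(-1 + 4 + 4²) - 5)²/5*5 = 1632 - 2*(4/(-1 + 4 + 16) - 5)²/5*5 = 1632 - 2*(4/19 - 5)²/5*5 = 1632 - 2*(-91/19)²/5*5 = 1632 - ⅖*8281/361*5 = 1632 - 16562/1805*5 = 1632 - 16562/361 = 572590/361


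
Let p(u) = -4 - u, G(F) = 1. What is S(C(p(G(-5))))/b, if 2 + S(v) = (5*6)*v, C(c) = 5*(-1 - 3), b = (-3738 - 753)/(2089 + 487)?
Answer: 1550752/4491 ≈ 345.30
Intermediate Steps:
b = -4491/2576 ≈ -1.7434
C(c) = -20 (C(c) = 5*(-4) = -20)
S(v) = -2 + 30*v (S(v) = -2 + (5*6)*v = -2 + 30*v)
S(C(p(G(-5))))/b = (-2 + 30*(-20))/(-4491/2576) = (-2 - 600)*(-2576/4491) = -602*(-2576/4491) = 1550752/4491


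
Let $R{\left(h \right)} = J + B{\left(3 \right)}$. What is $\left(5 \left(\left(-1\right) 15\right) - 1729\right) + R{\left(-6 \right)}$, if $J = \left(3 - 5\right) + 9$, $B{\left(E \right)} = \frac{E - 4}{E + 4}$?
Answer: $- \frac{12580}{7} \approx -1797.1$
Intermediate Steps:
$B{\left(E \right)} = \frac{-4 + E}{4 + E}$
$J = 7$ ($J = -2 + 9 = 7$)
$R{\left(h \right)} = \frac{48}{7}$ ($R{\left(h \right)} = 7 + \frac{-4 + 3}{4 + 3} = 7 + \frac{1}{7} \left(-1\right) = 7 - \frac{1}{7} = \frac{48}{7}$)
$\left(5 \left(\left(-1\right) 15\right) - 1729\right) + R{\left(-6 \right)} = \left(5 \left(\left(-1\right) 15\right) - 1729\right) + \frac{48}{7} = \left(5 \left(-15\right) - 1729\right) + \frac{48}{7} = \left(-75 - 1729\right) + \frac{48}{7} = -1804 + \frac{48}{7} = - \frac{12580}{7}$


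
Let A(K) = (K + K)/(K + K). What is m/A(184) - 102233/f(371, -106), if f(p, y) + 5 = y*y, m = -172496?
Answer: -1937404809/11231 ≈ -1.7251e+5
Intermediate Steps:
f(p, y) = -5 + y² (f(p, y) = -5 + y*y = -5 + y²)
A(K) = 1 (A(K) = (2*K)/((2*K)) = (2*K)*(1/(2*K)) = 1)
m/A(184) - 102233/f(371, -106) = -172496/1 - 102233/(-5 + (-106)²) = -172496*1 - 102233/(-5 + 11236) = -172496 - 102233/11231 = -1937404809/11231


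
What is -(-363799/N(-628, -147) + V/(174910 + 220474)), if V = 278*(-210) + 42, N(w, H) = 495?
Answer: 6539508233/8896140 ≈ 735.09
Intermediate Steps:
V = -58338 (V = -58380 + 42 = -58338)
-(-363799/N(-628, -147) + V/(174910 + 220474)) = -(-363799/495 - 58338/(174910 + 220474)) = -(-363799*1/495 - 58338/395384) = -(-363799/495 - 58338*1/395384) = -(-363799/495 - 29169/197692) = -1*(-6539508233/8896140) = 6539508233/8896140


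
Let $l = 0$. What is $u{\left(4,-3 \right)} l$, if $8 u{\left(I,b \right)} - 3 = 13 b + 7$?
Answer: $0$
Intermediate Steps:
$u{\left(I,b \right)} = \frac{5}{4} + \frac{13 b}{8}$ ($u{\left(I,b \right)} = \frac{3}{8} + \frac{13 b + 7}{8} = \frac{3}{8} + \frac{7 + 13 b}{8} = \frac{3}{8} + \left(\frac{7}{8} + \frac{13 b}{8}\right) = \frac{5}{4} + \frac{13 b}{8}$)
$u{\left(4,-3 \right)} l = \left(\frac{5}{4} + \frac{13}{8} \left(-3\right)\right) 0 = \left(\frac{5}{4} - \frac{39}{8}\right) 0 = \left(- \frac{29}{8}\right) 0 = 0$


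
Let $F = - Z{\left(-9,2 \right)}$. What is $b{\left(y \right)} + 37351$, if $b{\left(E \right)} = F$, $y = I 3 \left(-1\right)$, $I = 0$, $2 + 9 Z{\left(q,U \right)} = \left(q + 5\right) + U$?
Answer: $\frac{336163}{9} \approx 37351.0$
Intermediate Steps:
$Z{\left(q,U \right)} = \frac{1}{3} + \frac{U}{9} + \frac{q}{9}$ ($Z{\left(q,U \right)} = - \frac{2}{9} + \frac{\left(q + 5\right) + U}{9} = - \frac{2}{9} + \frac{\left(5 + q\right) + U}{9} = - \frac{2}{9} + \frac{5 + U + q}{9} = - \frac{2}{9} + \left(\frac{5}{9} + \frac{U}{9} + \frac{q}{9}\right) = \frac{1}{3} + \frac{U}{9} + \frac{q}{9}$)
$F = \frac{4}{9}$ ($F = - (\frac{1}{3} + \frac{1}{9} \cdot 2 + \frac{1}{9} \left(-9\right)) = - (\frac{1}{3} + \frac{2}{9} - 1) = \left(-1\right) \left(- \frac{4}{9}\right) = \frac{4}{9} \approx 0.44444$)
$y = 0$ ($y = 0 \cdot 3 \left(-1\right) = 0 \left(-1\right) = 0$)
$b{\left(E \right)} = \frac{4}{9}$
$b{\left(y \right)} + 37351 = \frac{4}{9} + 37351 = \frac{336163}{9}$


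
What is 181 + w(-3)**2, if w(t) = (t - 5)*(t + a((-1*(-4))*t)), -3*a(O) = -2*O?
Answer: 7925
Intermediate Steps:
a(O) = 2*O/3 (a(O) = -(-2)*O/3 = 2*O/3)
w(t) = 11*t*(-5 + t)/3 (w(t) = (t - 5)*(t + 2*((-1*(-4))*t)/3) = (-5 + t)*(t + 2*(4*t)/3) = (-5 + t)*(t + 8*t/3) = (-5 + t)*(11*t/3) = 11*t*(-5 + t)/3)
181 + w(-3)**2 = 181 + ((11/3)*(-3)*(-5 - 3))**2 = 181 + ((11/3)*(-3)*(-8))**2 = 181 + 88**2 = 181 + 7744 = 7925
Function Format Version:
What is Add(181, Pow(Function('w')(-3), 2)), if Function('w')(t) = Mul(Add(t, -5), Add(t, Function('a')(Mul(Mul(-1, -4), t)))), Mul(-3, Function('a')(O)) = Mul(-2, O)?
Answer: 7925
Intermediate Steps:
Function('a')(O) = Mul(Rational(2, 3), O) (Function('a')(O) = Mul(Rational(-1, 3), Mul(-2, O)) = Mul(Rational(2, 3), O))
Function('w')(t) = Mul(Rational(11, 3), t, Add(-5, t)) (Function('w')(t) = Mul(Add(t, -5), Add(t, Mul(Rational(2, 3), Mul(Mul(-1, -4), t)))) = Mul(Add(-5, t), Add(t, Mul(Rational(2, 3), Mul(4, t)))) = Mul(Add(-5, t), Add(t, Mul(Rational(8, 3), t))) = Mul(Add(-5, t), Mul(Rational(11, 3), t)) = Mul(Rational(11, 3), t, Add(-5, t)))
Add(181, Pow(Function('w')(-3), 2)) = Add(181, Pow(Mul(Rational(11, 3), -3, Add(-5, -3)), 2)) = Add(181, Pow(Mul(Rational(11, 3), -3, -8), 2)) = Add(181, Pow(88, 2)) = Add(181, 7744) = 7925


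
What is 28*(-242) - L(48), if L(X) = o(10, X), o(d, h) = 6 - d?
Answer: -6772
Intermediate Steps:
L(X) = -4 (L(X) = 6 - 1*10 = 6 - 10 = -4)
28*(-242) - L(48) = 28*(-242) - 1*(-4) = -6776 + 4 = -6772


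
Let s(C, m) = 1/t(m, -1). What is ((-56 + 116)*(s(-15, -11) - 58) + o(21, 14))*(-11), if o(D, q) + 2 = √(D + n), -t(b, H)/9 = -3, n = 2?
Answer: 344498/9 - 11*√23 ≈ 38225.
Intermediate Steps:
t(b, H) = 27 (t(b, H) = -9*(-3) = 27)
s(C, m) = 1/27
o(D, q) = -2 + √(2 + D) (o(D, q) = -2 + √(D + 2) = -2 + √(2 + D))
((-56 + 116)*(s(-15, -11) - 58) + o(21, 14))*(-11) = ((-56 + 116)*(1/27 - 58) + (-2 + √(2 + 21)))*(-11) = (60*(-1565/27) + (-2 + √23))*(-11) = (-31300/9 + (-2 + √23))*(-11) = (-31318/9 + √23)*(-11) = 344498/9 - 11*√23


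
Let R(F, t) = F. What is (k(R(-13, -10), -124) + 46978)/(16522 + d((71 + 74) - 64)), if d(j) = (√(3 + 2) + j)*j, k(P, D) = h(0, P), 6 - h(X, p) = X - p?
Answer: 1084231593/532792084 - 3804651*√5/532792084 ≈ 2.0190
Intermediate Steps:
h(X, p) = 6 + p - X (h(X, p) = 6 - (X - p) = 6 + (p - X) = 6 + p - X)
k(P, D) = 6 + P (k(P, D) = 6 + P - 1*0 = 6 + P + 0 = 6 + P)
d(j) = j*(j + √5) (d(j) = (√5 + j)*j = (j + √5)*j = j*(j + √5))
(k(R(-13, -10), -124) + 46978)/(16522 + d((71 + 74) - 64)) = ((6 - 13) + 46978)/(16522 + ((71 + 74) - 64)*(((71 + 74) - 64) + √5)) = (-7 + 46978)/(16522 + (145 - 64)*((145 - 64) + √5)) = 46971/(16522 + 81*(81 + √5)) = 46971/(16522 + (6561 + 81*√5)) = 46971/(23083 + 81*√5)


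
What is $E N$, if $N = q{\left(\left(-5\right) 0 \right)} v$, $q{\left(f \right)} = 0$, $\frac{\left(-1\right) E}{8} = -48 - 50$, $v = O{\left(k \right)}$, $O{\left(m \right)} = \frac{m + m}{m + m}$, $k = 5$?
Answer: $0$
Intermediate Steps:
$O{\left(m \right)} = 1$ ($O{\left(m \right)} = \frac{2 m}{2 m} = 2 m \frac{1}{2 m} = 1$)
$v = 1$
$E = 784$ ($E = - 8 \left(-48 - 50\right) = \left(-8\right) \left(-98\right) = 784$)
$N = 0$ ($N = 0 \cdot 1 = 0$)
$E N = 784 \cdot 0 = 0$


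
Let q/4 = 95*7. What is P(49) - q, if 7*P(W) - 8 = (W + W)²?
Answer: -9008/7 ≈ -1286.9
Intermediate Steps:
P(W) = 8/7 + 4*W²/7 (P(W) = 8/7 + (W + W)²/7 = 8/7 + (2*W)²/7 = 8/7 + (4*W²)/7 = 8/7 + 4*W²/7)
q = 2660 (q = 4*(95*7) = 4*665 = 2660)
P(49) - q = (8/7 + (4/7)*49²) - 1*2660 = (8/7 + (4/7)*2401) - 2660 = (8/7 + 1372) - 2660 = 9612/7 - 2660 = -9008/7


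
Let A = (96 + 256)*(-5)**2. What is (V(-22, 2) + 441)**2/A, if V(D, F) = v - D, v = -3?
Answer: 529/22 ≈ 24.045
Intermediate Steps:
V(D, F) = -3 - D
A = 8800 (A = 352*25 = 8800)
(V(-22, 2) + 441)**2/A = ((-3 - 1*(-22)) + 441)**2/8800 = ((-3 + 22) + 441)**2*(1/8800) = (19 + 441)**2*(1/8800) = 460**2*(1/8800) = 211600*(1/8800) = 529/22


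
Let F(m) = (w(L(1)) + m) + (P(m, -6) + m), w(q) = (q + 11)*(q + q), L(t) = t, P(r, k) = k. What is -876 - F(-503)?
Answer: 112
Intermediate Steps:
w(q) = 2*q*(11 + q) (w(q) = (11 + q)*(2*q) = 2*q*(11 + q))
F(m) = 18 + 2*m (F(m) = (2*1*(11 + 1) + m) + (-6 + m) = (2*1*12 + m) + (-6 + m) = (24 + m) + (-6 + m) = 18 + 2*m)
-876 - F(-503) = -876 - (18 + 2*(-503)) = -876 - (18 - 1006) = -876 - 1*(-988) = -876 + 988 = 112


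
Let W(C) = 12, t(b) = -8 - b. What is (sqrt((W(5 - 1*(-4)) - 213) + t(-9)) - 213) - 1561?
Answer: -1774 + 10*I*sqrt(2) ≈ -1774.0 + 14.142*I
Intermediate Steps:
(sqrt((W(5 - 1*(-4)) - 213) + t(-9)) - 213) - 1561 = (sqrt((12 - 213) + (-8 - 1*(-9))) - 213) - 1561 = (sqrt(-201 + (-8 + 9)) - 213) - 1561 = (sqrt(-201 + 1) - 213) - 1561 = (sqrt(-200) - 213) - 1561 = (10*I*sqrt(2) - 213) - 1561 = (-213 + 10*I*sqrt(2)) - 1561 = -1774 + 10*I*sqrt(2)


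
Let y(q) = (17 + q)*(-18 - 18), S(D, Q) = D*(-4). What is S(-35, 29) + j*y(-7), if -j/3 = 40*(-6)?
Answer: -259060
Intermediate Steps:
S(D, Q) = -4*D
j = 720 (j = -120*(-6) = -3*(-240) = 720)
y(q) = -612 - 36*q (y(q) = (17 + q)*(-36) = -612 - 36*q)
S(-35, 29) + j*y(-7) = -4*(-35) + 720*(-612 - 36*(-7)) = 140 + 720*(-612 + 252) = 140 + 720*(-360) = 140 - 259200 = -259060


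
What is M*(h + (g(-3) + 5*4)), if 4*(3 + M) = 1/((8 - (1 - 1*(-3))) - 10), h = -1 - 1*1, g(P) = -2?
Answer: -146/3 ≈ -48.667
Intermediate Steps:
h = -2 (h = -1 - 1 = -2)
M = -73/24 (M = -3 + 1/(4*((8 - (1 - 1*(-3))) - 10)) = -3 + 1/(4*((8 - (1 + 3)) - 10)) = -3 + 1/(4*((8 - 1*4) - 10)) = -3 + 1/(4*((8 - 4) - 10)) = -3 + 1/(4*(4 - 10)) = -3 + (¼)/(-6) = -3 + (¼)*(-⅙) = -3 - 1/24 = -73/24 ≈ -3.0417)
M*(h + (g(-3) + 5*4)) = -73*(-2 + (-2 + 5*4))/24 = -73*(-2 + (-2 + 20))/24 = -73*(-2 + 18)/24 = -73/24*16 = -146/3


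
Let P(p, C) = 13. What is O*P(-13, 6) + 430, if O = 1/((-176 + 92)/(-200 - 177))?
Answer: 41021/84 ≈ 488.35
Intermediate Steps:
O = 377/84 (O = 1/(-84/(-377)) = 1/(-84*(-1/377)) = 1/(84/377) = 377/84 ≈ 4.4881)
O*P(-13, 6) + 430 = (377/84)*13 + 430 = 4901/84 + 430 = 41021/84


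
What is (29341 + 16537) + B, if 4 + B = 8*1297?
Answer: 56250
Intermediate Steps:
B = 10372 (B = -4 + 8*1297 = -4 + 10376 = 10372)
(29341 + 16537) + B = (29341 + 16537) + 10372 = 45878 + 10372 = 56250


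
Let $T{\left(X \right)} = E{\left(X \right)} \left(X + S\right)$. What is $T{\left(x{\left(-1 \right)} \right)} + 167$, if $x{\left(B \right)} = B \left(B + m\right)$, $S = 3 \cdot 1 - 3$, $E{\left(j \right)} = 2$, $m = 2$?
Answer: $165$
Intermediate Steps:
$S = 0$ ($S = 3 - 3 = 0$)
$x{\left(B \right)} = B \left(2 + B\right)$ ($x{\left(B \right)} = B \left(B + 2\right) = B \left(2 + B\right)$)
$T{\left(X \right)} = 2 X$ ($T{\left(X \right)} = 2 \left(X + 0\right) = 2 X$)
$T{\left(x{\left(-1 \right)} \right)} + 167 = 2 \left(- (2 - 1)\right) + 167 = 2 \left(\left(-1\right) 1\right) + 167 = 2 \left(-1\right) + 167 = -2 + 167 = 165$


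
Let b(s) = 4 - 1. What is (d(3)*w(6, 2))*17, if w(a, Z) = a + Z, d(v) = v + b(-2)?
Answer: 816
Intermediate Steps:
b(s) = 3
d(v) = 3 + v (d(v) = v + 3 = 3 + v)
w(a, Z) = Z + a
(d(3)*w(6, 2))*17 = ((3 + 3)*(2 + 6))*17 = (6*8)*17 = 48*17 = 816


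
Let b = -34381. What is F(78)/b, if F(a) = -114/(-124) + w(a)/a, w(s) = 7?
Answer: -1220/41566629 ≈ -2.9350e-5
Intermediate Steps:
F(a) = 57/62 + 7/a (F(a) = -114/(-124) + 7/a = -114*(-1/124) + 7/a = 57/62 + 7/a)
F(78)/b = (57/62 + 7/78)/(-34381) = (57/62 + 7*(1/78))*(-1/34381) = (57/62 + 7/78)*(-1/34381) = (1220/1209)*(-1/34381) = -1220/41566629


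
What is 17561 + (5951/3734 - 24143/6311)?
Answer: 413777183513/23565274 ≈ 17559.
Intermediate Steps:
17561 + (5951/3734 - 24143/6311) = 17561 - 52593201/23565274 = 413777183513/23565274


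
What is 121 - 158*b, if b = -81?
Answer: 12919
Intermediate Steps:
121 - 158*b = 121 - 158*(-81) = 121 + 12798 = 12919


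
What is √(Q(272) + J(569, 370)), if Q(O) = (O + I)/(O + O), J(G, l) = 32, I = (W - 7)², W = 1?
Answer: √150586/68 ≈ 5.7067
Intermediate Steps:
I = 36 (I = (1 - 7)² = (-6)² = 36)
Q(O) = (36 + O)/(2*O) (Q(O) = (O + 36)/(O + O) = (36 + O)/((2*O)) = (36 + O)*(1/(2*O)) = (36 + O)/(2*O))
√(Q(272) + J(569, 370)) = √((½)*(36 + 272)/272 + 32) = √((½)*(1/272)*308 + 32) = √(77/136 + 32) = √(4429/136) = √150586/68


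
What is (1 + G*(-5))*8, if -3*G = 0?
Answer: 8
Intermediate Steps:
G = 0 (G = -1/3*0 = 0)
(1 + G*(-5))*8 = (1 + 0*(-5))*8 = (1 + 0)*8 = 1*8 = 8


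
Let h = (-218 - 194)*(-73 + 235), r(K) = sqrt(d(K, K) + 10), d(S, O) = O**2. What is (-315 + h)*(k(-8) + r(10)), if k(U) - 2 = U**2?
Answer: -4425894 - 67059*sqrt(110) ≈ -5.1292e+6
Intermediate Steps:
r(K) = sqrt(10 + K**2) (r(K) = sqrt(K**2 + 10) = sqrt(10 + K**2))
h = -66744 (h = -412*162 = -66744)
k(U) = 2 + U**2
(-315 + h)*(k(-8) + r(10)) = (-315 - 66744)*((2 + (-8)**2) + sqrt(10 + 10**2)) = -67059*((2 + 64) + sqrt(10 + 100)) = -67059*(66 + sqrt(110)) = -4425894 - 67059*sqrt(110)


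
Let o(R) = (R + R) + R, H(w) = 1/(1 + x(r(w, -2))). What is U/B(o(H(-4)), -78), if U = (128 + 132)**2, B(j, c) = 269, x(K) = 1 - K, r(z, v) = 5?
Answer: 67600/269 ≈ 251.30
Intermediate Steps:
H(w) = -1/3 (H(w) = 1/(1 + (1 - 1*5)) = 1/(1 + (1 - 5)) = 1/(1 - 4) = 1/(-3) = -1/3)
o(R) = 3*R (o(R) = 2*R + R = 3*R)
U = 67600 (U = 260**2 = 67600)
U/B(o(H(-4)), -78) = 67600/269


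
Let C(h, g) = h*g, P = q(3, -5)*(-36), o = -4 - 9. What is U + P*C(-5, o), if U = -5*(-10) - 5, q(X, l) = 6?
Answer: -13995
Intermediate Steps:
o = -13
U = 45 (U = 50 - 5 = 45)
P = -216 (P = 6*(-36) = -216)
C(h, g) = g*h
U + P*C(-5, o) = 45 - (-2808)*(-5) = 45 - 216*65 = 45 - 14040 = -13995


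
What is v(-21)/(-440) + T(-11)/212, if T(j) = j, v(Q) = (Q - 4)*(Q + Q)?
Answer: -2843/1166 ≈ -2.4383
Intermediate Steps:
v(Q) = 2*Q*(-4 + Q) (v(Q) = (-4 + Q)*(2*Q) = 2*Q*(-4 + Q))
v(-21)/(-440) + T(-11)/212 = (2*(-21)*(-4 - 21))/(-440) - 11/212 = (2*(-21)*(-25))*(-1/440) - 11*1/212 = 1050*(-1/440) - 11/212 = -105/44 - 11/212 = -2843/1166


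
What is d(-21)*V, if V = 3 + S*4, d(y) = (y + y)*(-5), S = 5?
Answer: 4830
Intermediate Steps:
d(y) = -10*y (d(y) = (2*y)*(-5) = -10*y)
V = 23 (V = 3 + 5*4 = 3 + 20 = 23)
d(-21)*V = -10*(-21)*23 = 210*23 = 4830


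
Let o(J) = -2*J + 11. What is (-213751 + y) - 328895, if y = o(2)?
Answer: -542639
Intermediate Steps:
o(J) = 11 - 2*J
y = 7 (y = 11 - 2*2 = 11 - 4 = 7)
(-213751 + y) - 328895 = (-213751 + 7) - 328895 = -213744 - 328895 = -542639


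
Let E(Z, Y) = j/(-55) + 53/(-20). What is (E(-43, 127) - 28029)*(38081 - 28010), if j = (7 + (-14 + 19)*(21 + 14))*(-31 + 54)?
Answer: -62276113197/220 ≈ -2.8307e+8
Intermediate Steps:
j = 4186 (j = (7 + 5*35)*23 = (7 + 175)*23 = 182*23 = 4186)
E(Z, Y) = -17327/220 (E(Z, Y) = 4186/(-55) + 53/(-20) = 4186*(-1/55) + 53*(-1/20) = -4186/55 - 53/20 = -17327/220)
(E(-43, 127) - 28029)*(38081 - 28010) = (-17327/220 - 28029)*(38081 - 28010) = -6183707/220*10071 = -62276113197/220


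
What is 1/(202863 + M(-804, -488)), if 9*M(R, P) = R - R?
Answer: 1/202863 ≈ 4.9294e-6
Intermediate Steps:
M(R, P) = 0 (M(R, P) = (R - R)/9 = (1/9)*0 = 0)
1/(202863 + M(-804, -488)) = 1/(202863 + 0) = 1/202863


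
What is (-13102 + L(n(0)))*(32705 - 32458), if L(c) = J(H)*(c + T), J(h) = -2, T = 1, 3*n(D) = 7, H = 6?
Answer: -9713522/3 ≈ -3.2378e+6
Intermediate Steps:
n(D) = 7/3 (n(D) = (1/3)*7 = 7/3)
L(c) = -2 - 2*c (L(c) = -2*(c + 1) = -2*(1 + c) = -2 - 2*c)
(-13102 + L(n(0)))*(32705 - 32458) = (-13102 + (-2 - 2*7/3))*(32705 - 32458) = (-13102 + (-2 - 14/3))*247 = (-13102 - 20/3)*247 = -39326/3*247 = -9713522/3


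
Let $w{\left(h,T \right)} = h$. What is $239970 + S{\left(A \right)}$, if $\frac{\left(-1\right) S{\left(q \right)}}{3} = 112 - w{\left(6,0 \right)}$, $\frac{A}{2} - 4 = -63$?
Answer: $239652$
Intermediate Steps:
$A = -118$ ($A = 8 + 2 \left(-63\right) = 8 - 126 = -118$)
$S{\left(q \right)} = -318$ ($S{\left(q \right)} = - 3 \left(112 - 6\right) = \left(-3\right) 106 = -318$)
$239970 + S{\left(A \right)} = 239970 - 318 = 239652$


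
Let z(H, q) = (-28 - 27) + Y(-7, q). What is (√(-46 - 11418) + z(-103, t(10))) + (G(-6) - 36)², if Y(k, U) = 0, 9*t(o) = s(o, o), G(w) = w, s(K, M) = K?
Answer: 1709 + 2*I*√2866 ≈ 1709.0 + 107.07*I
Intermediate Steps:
t(o) = o/9
z(H, q) = -55 (z(H, q) = (-28 - 27) + 0 = -55 + 0 = -55)
(√(-46 - 11418) + z(-103, t(10))) + (G(-6) - 36)² = (√(-46 - 11418) - 55) + (-6 - 36)² = (√(-11464) - 55) + (-42)² = (2*I*√2866 - 55) + 1764 = (-55 + 2*I*√2866) + 1764 = 1709 + 2*I*√2866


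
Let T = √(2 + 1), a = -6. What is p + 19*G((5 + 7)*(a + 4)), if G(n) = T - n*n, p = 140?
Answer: -10804 + 19*√3 ≈ -10771.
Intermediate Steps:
T = √3 ≈ 1.7320
G(n) = √3 - n² (G(n) = √3 - n*n = √3 - n²)
p + 19*G((5 + 7)*(a + 4)) = 140 + 19*(√3 - ((5 + 7)*(-6 + 4))²) = 140 + 19*(√3 - (12*(-2))²) = 140 + 19*(√3 - 1*(-24)²) = 140 + 19*(√3 - 1*576) = 140 + 19*(√3 - 576) = 140 + 19*(-576 + √3) = 140 + (-10944 + 19*√3) = -10804 + 19*√3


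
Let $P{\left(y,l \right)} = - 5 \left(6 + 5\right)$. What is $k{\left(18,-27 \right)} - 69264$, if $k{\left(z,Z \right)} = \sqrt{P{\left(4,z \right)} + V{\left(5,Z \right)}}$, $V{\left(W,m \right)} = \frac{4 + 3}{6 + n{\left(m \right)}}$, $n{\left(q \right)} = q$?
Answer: $-69264 + \frac{i \sqrt{498}}{3} \approx -69264.0 + 7.4386 i$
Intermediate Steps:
$P{\left(y,l \right)} = -55$ ($P{\left(y,l \right)} = \left(-5\right) 11 = -55$)
$V{\left(W,m \right)} = \frac{7}{6 + m}$ ($V{\left(W,m \right)} = \frac{4 + 3}{6 + m} = \frac{7}{6 + m}$)
$k{\left(z,Z \right)} = \sqrt{-55 + \frac{7}{6 + Z}}$
$k{\left(18,-27 \right)} - 69264 = \sqrt{\frac{-323 - -1485}{6 - 27}} - 69264 = \sqrt{\frac{-323 + 1485}{-21}} - 69264 = \sqrt{\left(- \frac{1}{21}\right) 1162} - 69264 = \sqrt{- \frac{166}{3}} - 69264 = \frac{i \sqrt{498}}{3} - 69264 = -69264 + \frac{i \sqrt{498}}{3}$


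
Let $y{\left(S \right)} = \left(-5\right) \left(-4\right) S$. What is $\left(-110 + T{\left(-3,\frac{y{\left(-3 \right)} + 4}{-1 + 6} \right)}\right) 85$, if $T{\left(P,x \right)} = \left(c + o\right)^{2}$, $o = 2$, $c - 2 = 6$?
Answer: $-850$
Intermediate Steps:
$c = 8$ ($c = 2 + 6 = 8$)
$y{\left(S \right)} = 20 S$
$T{\left(P,x \right)} = 100$ ($T{\left(P,x \right)} = \left(8 + 2\right)^{2} = 10^{2} = 100$)
$\left(-110 + T{\left(-3,\frac{y{\left(-3 \right)} + 4}{-1 + 6} \right)}\right) 85 = \left(-110 + 100\right) 85 = \left(-10\right) 85 = -850$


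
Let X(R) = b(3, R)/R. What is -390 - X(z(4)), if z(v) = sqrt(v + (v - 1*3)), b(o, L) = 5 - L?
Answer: -389 - sqrt(5) ≈ -391.24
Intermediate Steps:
z(v) = sqrt(-3 + 2*v) (z(v) = sqrt(v + (v - 3)) = sqrt(v + (-3 + v)) = sqrt(-3 + 2*v))
X(R) = (5 - R)/R
-390 - X(z(4)) = -390 - (5 - sqrt(-3 + 2*4))/(sqrt(-3 + 2*4)) = -390 - (5 - sqrt(-3 + 8))/(sqrt(-3 + 8)) = -390 - (5 - sqrt(5))/(sqrt(5)) = -390 - sqrt(5)/5*(5 - sqrt(5)) = -390 - sqrt(5)*(5 - sqrt(5))/5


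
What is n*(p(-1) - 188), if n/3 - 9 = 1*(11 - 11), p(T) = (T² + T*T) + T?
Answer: -5049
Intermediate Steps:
p(T) = T + 2*T² (p(T) = (T² + T²) + T = 2*T² + T = T + 2*T²)
n = 27 (n = 27 + 3*(1*(11 - 11)) = 27 + 3*(1*0) = 27 + 3*0 = 27 + 0 = 27)
n*(p(-1) - 188) = 27*(-(1 + 2*(-1)) - 188) = 27*(-(1 - 2) - 188) = 27*(-1*(-1) - 188) = 27*(1 - 188) = 27*(-187) = -5049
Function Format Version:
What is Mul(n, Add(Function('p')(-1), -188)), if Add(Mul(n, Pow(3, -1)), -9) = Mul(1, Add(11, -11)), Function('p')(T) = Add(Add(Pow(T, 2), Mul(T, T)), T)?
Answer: -5049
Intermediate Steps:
Function('p')(T) = Add(T, Mul(2, Pow(T, 2))) (Function('p')(T) = Add(Add(Pow(T, 2), Pow(T, 2)), T) = Add(Mul(2, Pow(T, 2)), T) = Add(T, Mul(2, Pow(T, 2))))
n = 27 (n = Add(27, Mul(3, Mul(1, Add(11, -11)))) = Add(27, Mul(3, Mul(1, 0))) = Add(27, Mul(3, 0)) = Add(27, 0) = 27)
Mul(n, Add(Function('p')(-1), -188)) = Mul(27, Add(Mul(-1, Add(1, Mul(2, -1))), -188)) = Mul(27, Add(Mul(-1, Add(1, -2)), -188)) = Mul(27, Add(Mul(-1, -1), -188)) = Mul(27, Add(1, -188)) = Mul(27, -187) = -5049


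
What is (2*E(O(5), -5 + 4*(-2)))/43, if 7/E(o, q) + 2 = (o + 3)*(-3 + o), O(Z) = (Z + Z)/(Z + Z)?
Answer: -7/215 ≈ -0.032558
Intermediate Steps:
O(Z) = 1 (O(Z) = (2*Z)/((2*Z)) = (2*Z)*(1/(2*Z)) = 1)
E(o, q) = 7/(-2 + (-3 + o)*(3 + o)) (E(o, q) = 7/(-2 + (o + 3)*(-3 + o)) = 7/(-2 + (3 + o)*(-3 + o)) = 7/(-2 + (-3 + o)*(3 + o)))
(2*E(O(5), -5 + 4*(-2)))/43 = (2*(7/(-11 + 1²)))/43 = (2*(7/(-11 + 1)))*(1/43) = (2*(7/(-10)))*(1/43) = (2*(7*(-⅒)))*(1/43) = (2*(-7/10))*(1/43) = -7/5*1/43 = -7/215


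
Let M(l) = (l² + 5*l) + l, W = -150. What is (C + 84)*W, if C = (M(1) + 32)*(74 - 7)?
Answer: -404550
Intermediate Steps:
M(l) = l² + 6*l
C = 2613 (C = (1*(6 + 1) + 32)*(74 - 7) = (1*7 + 32)*67 = (7 + 32)*67 = 39*67 = 2613)
(C + 84)*W = (2613 + 84)*(-150) = 2697*(-150) = -404550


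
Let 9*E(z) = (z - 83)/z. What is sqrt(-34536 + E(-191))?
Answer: I*sqrt(11339118010)/573 ≈ 185.84*I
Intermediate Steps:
E(z) = (-83 + z)/(9*z) (E(z) = ((z - 83)/z)/9 = ((-83 + z)/z)/9 = (-83 + z)/(9*z))
sqrt(-34536 + E(-191)) = sqrt(-34536 + (1/9)*(-83 - 191)/(-191)) = sqrt(-34536 + (1/9)*(-1/191)*(-274)) = sqrt(-34536 + 274/1719) = sqrt(-59367110/1719) = I*sqrt(11339118010)/573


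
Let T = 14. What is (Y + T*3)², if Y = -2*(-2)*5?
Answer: 3844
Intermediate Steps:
Y = 20 (Y = 4*5 = 20)
(Y + T*3)² = (20 + 14*3)² = (20 + 42)² = 62² = 3844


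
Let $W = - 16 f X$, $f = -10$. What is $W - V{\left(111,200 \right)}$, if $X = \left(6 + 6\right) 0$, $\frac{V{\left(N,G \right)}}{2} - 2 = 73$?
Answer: $-150$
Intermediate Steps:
$V{\left(N,G \right)} = 150$ ($V{\left(N,G \right)} = 4 + 2 \cdot 73 = 4 + 146 = 150$)
$X = 0$ ($X = 12 \cdot 0 = 0$)
$W = 0$ ($W = \left(-16\right) \left(-10\right) 0 = 160 \cdot 0 = 0$)
$W - V{\left(111,200 \right)} = 0 - 150 = -150$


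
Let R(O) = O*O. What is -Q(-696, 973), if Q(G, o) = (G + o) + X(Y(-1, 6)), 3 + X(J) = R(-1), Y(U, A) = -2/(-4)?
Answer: -275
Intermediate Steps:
R(O) = O**2
Y(U, A) = 1/2 (Y(U, A) = -2*(-1/4) = 1/2)
X(J) = -2 (X(J) = -3 + (-1)**2 = -3 + 1 = -2)
Q(G, o) = -2 + G + o (Q(G, o) = (G + o) - 2 = -2 + G + o)
-Q(-696, 973) = -(-2 - 696 + 973) = -1*275 = -275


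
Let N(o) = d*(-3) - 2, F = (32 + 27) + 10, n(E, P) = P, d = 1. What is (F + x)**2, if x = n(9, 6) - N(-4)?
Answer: 6400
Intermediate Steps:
F = 69 (F = 59 + 10 = 69)
N(o) = -5 (N(o) = 1*(-3) - 2 = -3 - 2 = -5)
x = 11 (x = 6 - 1*(-5) = 6 + 5 = 11)
(F + x)**2 = (69 + 11)**2 = 80**2 = 6400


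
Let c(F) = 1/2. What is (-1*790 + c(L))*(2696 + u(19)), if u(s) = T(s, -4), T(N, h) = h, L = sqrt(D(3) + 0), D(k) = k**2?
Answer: -2125334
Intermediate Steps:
L = 3 (L = sqrt(3**2 + 0) = sqrt(9 + 0) = sqrt(9) = 3)
c(F) = 1/2
u(s) = -4
(-1*790 + c(L))*(2696 + u(19)) = (-1*790 + 1/2)*(2696 - 4) = (-790 + 1/2)*2692 = -1579/2*2692 = -2125334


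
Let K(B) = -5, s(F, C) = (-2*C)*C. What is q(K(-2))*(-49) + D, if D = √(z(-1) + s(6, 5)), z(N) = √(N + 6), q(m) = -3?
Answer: 147 + √(-50 + √5) ≈ 147.0 + 6.9111*I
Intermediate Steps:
s(F, C) = -2*C²
z(N) = √(6 + N)
D = √(-50 + √5) (D = √(√(6 - 1) - 2*5²) = √(√5 - 2*25) = √(√5 - 50) = √(-50 + √5) ≈ 6.9111*I)
q(K(-2))*(-49) + D = -3*(-49) + √(-50 + √5) = 147 + √(-50 + √5)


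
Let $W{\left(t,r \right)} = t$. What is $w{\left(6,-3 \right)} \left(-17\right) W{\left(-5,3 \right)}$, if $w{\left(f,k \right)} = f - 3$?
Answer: $255$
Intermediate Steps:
$w{\left(f,k \right)} = -3 + f$
$w{\left(6,-3 \right)} \left(-17\right) W{\left(-5,3 \right)} = \left(-3 + 6\right) \left(-17\right) \left(-5\right) = 3 \left(-17\right) \left(-5\right) = \left(-51\right) \left(-5\right) = 255$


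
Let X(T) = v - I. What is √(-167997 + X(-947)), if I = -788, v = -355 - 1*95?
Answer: I*√167659 ≈ 409.46*I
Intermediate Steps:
v = -450 (v = -355 - 95 = -450)
X(T) = 338 (X(T) = -450 - 1*(-788) = -450 + 788 = 338)
√(-167997 + X(-947)) = √(-167997 + 338) = √(-167659) = I*√167659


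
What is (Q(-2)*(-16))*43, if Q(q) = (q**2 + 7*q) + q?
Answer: 8256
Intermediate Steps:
Q(q) = q**2 + 8*q
(Q(-2)*(-16))*43 = (-2*(8 - 2)*(-16))*43 = (-2*6*(-16))*43 = -12*(-16)*43 = 192*43 = 8256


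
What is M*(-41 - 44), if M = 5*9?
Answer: -3825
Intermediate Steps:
M = 45
M*(-41 - 44) = 45*(-41 - 44) = 45*(-85) = -3825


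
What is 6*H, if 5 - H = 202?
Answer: -1182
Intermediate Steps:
H = -197 (H = 5 - 1*202 = 5 - 202 = -197)
6*H = 6*(-197) = -1182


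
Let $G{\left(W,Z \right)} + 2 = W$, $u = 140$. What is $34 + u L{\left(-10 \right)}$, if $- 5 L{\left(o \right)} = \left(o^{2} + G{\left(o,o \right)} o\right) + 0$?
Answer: $-6126$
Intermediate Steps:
$G{\left(W,Z \right)} = -2 + W$
$L{\left(o \right)} = - \frac{o^{2}}{5} - \frac{o \left(-2 + o\right)}{5}$ ($L{\left(o \right)} = - \frac{\left(o^{2} + \left(-2 + o\right) o\right) + 0}{5} = - \frac{\left(o^{2} + o \left(-2 + o\right)\right) + 0}{5} = - \frac{o^{2} + o \left(-2 + o\right)}{5} = - \frac{o^{2}}{5} - \frac{o \left(-2 + o\right)}{5}$)
$34 + u L{\left(-10 \right)} = 34 + 140 \cdot \frac{2}{5} \left(-10\right) \left(1 - -10\right) = 34 + 140 \cdot \frac{2}{5} \left(-10\right) \left(1 + 10\right) = 34 + 140 \cdot \frac{2}{5} \left(-10\right) 11 = 34 + 140 \left(-44\right) = 34 - 6160 = -6126$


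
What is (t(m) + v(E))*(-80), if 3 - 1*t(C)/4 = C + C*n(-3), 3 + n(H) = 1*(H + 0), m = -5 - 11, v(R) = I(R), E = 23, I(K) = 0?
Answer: 24640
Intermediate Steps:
v(R) = 0
m = -16
n(H) = -3 + H (n(H) = -3 + 1*(H + 0) = -3 + 1*H = -3 + H)
t(C) = 12 + 20*C (t(C) = 12 - 4*(C + C*(-3 - 3)) = 12 - 4*(C + C*(-6)) = 12 - 4*(C - 6*C) = 12 - (-20)*C = 12 + 20*C)
(t(m) + v(E))*(-80) = ((12 + 20*(-16)) + 0)*(-80) = ((12 - 320) + 0)*(-80) = (-308 + 0)*(-80) = -308*(-80) = 24640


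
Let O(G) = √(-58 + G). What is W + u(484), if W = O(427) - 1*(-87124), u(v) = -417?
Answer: 86707 + 3*√41 ≈ 86726.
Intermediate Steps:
W = 87124 + 3*√41 (W = √(-58 + 427) - 1*(-87124) = √369 + 87124 = 3*√41 + 87124 = 87124 + 3*√41 ≈ 87143.)
W + u(484) = (87124 + 3*√41) - 417 = 86707 + 3*√41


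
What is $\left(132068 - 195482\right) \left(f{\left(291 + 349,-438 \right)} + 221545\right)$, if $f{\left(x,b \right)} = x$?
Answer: $-14089639590$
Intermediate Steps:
$\left(132068 - 195482\right) \left(f{\left(291 + 349,-438 \right)} + 221545\right) = \left(132068 - 195482\right) \left(\left(291 + 349\right) + 221545\right) = - 63414 \left(640 + 221545\right) = \left(-63414\right) 222185 = -14089639590$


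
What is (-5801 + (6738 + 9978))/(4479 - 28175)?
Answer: -10915/23696 ≈ -0.46063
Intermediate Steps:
(-5801 + (6738 + 9978))/(4479 - 28175) = (-5801 + 16716)/(-23696) = 10915*(-1/23696) = -10915/23696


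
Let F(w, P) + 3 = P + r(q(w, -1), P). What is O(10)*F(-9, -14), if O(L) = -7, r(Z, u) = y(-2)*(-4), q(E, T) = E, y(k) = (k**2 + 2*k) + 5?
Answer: 259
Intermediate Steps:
y(k) = 5 + k**2 + 2*k
r(Z, u) = -20 (r(Z, u) = (5 + (-2)**2 + 2*(-2))*(-4) = (5 + 4 - 4)*(-4) = 5*(-4) = -20)
F(w, P) = -23 + P (F(w, P) = -3 + (P - 20) = -3 + (-20 + P) = -23 + P)
O(10)*F(-9, -14) = -7*(-23 - 14) = -7*(-37) = 259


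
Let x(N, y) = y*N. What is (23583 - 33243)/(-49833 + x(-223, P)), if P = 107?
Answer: 4830/36847 ≈ 0.13108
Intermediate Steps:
x(N, y) = N*y
(23583 - 33243)/(-49833 + x(-223, P)) = (23583 - 33243)/(-49833 - 223*107) = -9660/(-49833 - 23861) = -9660/(-73694) = -9660*(-1/73694) = 4830/36847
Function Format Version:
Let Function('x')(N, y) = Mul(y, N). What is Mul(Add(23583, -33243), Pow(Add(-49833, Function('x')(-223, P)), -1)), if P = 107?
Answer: Rational(4830, 36847) ≈ 0.13108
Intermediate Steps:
Function('x')(N, y) = Mul(N, y)
Mul(Add(23583, -33243), Pow(Add(-49833, Function('x')(-223, P)), -1)) = Mul(Add(23583, -33243), Pow(Add(-49833, Mul(-223, 107)), -1)) = Mul(-9660, Pow(Add(-49833, -23861), -1)) = Mul(-9660, Pow(-73694, -1)) = Mul(-9660, Rational(-1, 73694)) = Rational(4830, 36847)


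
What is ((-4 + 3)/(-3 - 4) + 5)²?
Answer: 1296/49 ≈ 26.449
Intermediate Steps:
((-4 + 3)/(-3 - 4) + 5)² = (-1/(-7) + 5)² = (-1*(-⅐) + 5)² = (⅐ + 5)² = (36/7)² = 1296/49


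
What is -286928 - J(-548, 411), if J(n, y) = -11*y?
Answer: -282407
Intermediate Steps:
-286928 - J(-548, 411) = -286928 - (-11)*411 = -286928 - 1*(-4521) = -286928 + 4521 = -282407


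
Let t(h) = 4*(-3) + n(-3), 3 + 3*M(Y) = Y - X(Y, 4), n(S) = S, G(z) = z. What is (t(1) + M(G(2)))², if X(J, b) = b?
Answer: 2500/9 ≈ 277.78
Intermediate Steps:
M(Y) = -7/3 + Y/3 (M(Y) = -1 + (Y - 1*4)/3 = -1 + (Y - 4)/3 = -1 + (-4 + Y)/3 = -1 + (-4/3 + Y/3) = -7/3 + Y/3)
t(h) = -15 (t(h) = 4*(-3) - 3 = -12 - 3 = -15)
(t(1) + M(G(2)))² = (-15 + (-7/3 + (⅓)*2))² = (-15 + (-7/3 + ⅔))² = (-15 - 5/3)² = (-50/3)² = 2500/9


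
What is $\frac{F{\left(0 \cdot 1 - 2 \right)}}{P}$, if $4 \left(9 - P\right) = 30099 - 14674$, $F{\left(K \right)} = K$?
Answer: $\frac{8}{15389} \approx 0.00051985$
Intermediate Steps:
$P = - \frac{15389}{4}$ ($P = 9 - \frac{30099 - 14674}{4} = 9 - \frac{15425}{4} = - \frac{15389}{4} \approx -3847.3$)
$\frac{F{\left(0 \cdot 1 - 2 \right)}}{P} = \frac{0 \cdot 1 - 2}{- \frac{15389}{4}} = \left(0 - 2\right) \left(- \frac{4}{15389}\right) = \left(-2\right) \left(- \frac{4}{15389}\right) = \frac{8}{15389}$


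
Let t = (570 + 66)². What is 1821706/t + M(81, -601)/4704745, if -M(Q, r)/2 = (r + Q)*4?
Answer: 857234489833/190305053352 ≈ 4.5045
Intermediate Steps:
M(Q, r) = -8*Q - 8*r (M(Q, r) = -2*(r + Q)*4 = -2*(Q + r)*4 = -2*(4*Q + 4*r) = -8*Q - 8*r)
t = 404496 (t = 636² = 404496)
1821706/t + M(81, -601)/4704745 = 1821706/404496 + (-8*81 - 8*(-601))/4704745 = 1821706*(1/404496) + (-648 + 4808)*(1/4704745) = 910853/202248 + 4160*(1/4704745) = 910853/202248 + 832/940949 = 857234489833/190305053352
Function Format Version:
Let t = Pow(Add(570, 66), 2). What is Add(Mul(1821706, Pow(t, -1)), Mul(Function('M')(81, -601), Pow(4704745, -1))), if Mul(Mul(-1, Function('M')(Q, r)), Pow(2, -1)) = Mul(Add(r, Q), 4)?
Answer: Rational(857234489833, 190305053352) ≈ 4.5045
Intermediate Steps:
Function('M')(Q, r) = Add(Mul(-8, Q), Mul(-8, r)) (Function('M')(Q, r) = Mul(-2, Mul(Add(r, Q), 4)) = Mul(-2, Mul(Add(Q, r), 4)) = Mul(-2, Add(Mul(4, Q), Mul(4, r))) = Add(Mul(-8, Q), Mul(-8, r)))
t = 404496 (t = Pow(636, 2) = 404496)
Add(Mul(1821706, Pow(t, -1)), Mul(Function('M')(81, -601), Pow(4704745, -1))) = Add(Mul(1821706, Pow(404496, -1)), Mul(Add(Mul(-8, 81), Mul(-8, -601)), Pow(4704745, -1))) = Add(Mul(1821706, Rational(1, 404496)), Mul(Add(-648, 4808), Rational(1, 4704745))) = Add(Rational(910853, 202248), Mul(4160, Rational(1, 4704745))) = Add(Rational(910853, 202248), Rational(832, 940949)) = Rational(857234489833, 190305053352)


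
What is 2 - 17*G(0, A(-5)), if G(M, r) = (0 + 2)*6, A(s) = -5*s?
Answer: -202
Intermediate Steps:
G(M, r) = 12 (G(M, r) = 2*6 = 12)
2 - 17*G(0, A(-5)) = 2 - 17*12 = 2 - 204 = -202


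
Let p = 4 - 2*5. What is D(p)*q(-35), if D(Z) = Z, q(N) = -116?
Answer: 696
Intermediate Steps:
p = -6 (p = 4 - 10 = -6)
D(p)*q(-35) = -6*(-116) = 696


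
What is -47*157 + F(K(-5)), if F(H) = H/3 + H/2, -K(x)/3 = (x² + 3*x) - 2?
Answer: -7399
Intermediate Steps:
K(x) = 6 - 9*x - 3*x² (K(x) = -3*((x² + 3*x) - 2) = -3*(-2 + x² + 3*x) = 6 - 9*x - 3*x²)
F(H) = 5*H/6 (F(H) = H*(⅓) + H*(½) = H/3 + H/2 = 5*H/6)
-47*157 + F(K(-5)) = -47*157 + 5*(6 - 9*(-5) - 3*(-5)²)/6 = -7379 + 5*(6 + 45 - 3*25)/6 = -7379 + 5*(6 + 45 - 75)/6 = -7379 + (⅚)*(-24) = -7379 - 20 = -7399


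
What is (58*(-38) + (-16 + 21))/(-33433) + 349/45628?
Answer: 112004089/1525480924 ≈ 0.073422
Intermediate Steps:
(58*(-38) + (-16 + 21))/(-33433) + 349/45628 = (-2204 + 5)*(-1/33433) + 349*(1/45628) = -2199*(-1/33433) + 349/45628 = 2199/33433 + 349/45628 = 112004089/1525480924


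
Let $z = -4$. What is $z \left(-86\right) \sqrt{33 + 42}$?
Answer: $1720 \sqrt{3} \approx 2979.1$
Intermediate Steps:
$z \left(-86\right) \sqrt{33 + 42} = \left(-4\right) \left(-86\right) \sqrt{33 + 42} = 344 \sqrt{75} = 344 \cdot 5 \sqrt{3} = 1720 \sqrt{3}$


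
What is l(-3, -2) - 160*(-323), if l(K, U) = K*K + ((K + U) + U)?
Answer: 51682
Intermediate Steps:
l(K, U) = K + K**2 + 2*U (l(K, U) = K**2 + (K + 2*U) = K + K**2 + 2*U)
l(-3, -2) - 160*(-323) = (-3 + (-3)**2 + 2*(-2)) - 160*(-323) = (-3 + 9 - 4) + 51680 = 2 + 51680 = 51682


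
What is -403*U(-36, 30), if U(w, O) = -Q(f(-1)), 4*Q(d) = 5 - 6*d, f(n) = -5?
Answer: 14105/4 ≈ 3526.3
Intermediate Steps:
Q(d) = 5/4 - 3*d/2 (Q(d) = (5 - 6*d)/4 = 5/4 - 3*d/2)
U(w, O) = -35/4 (U(w, O) = -(5/4 - 3/2*(-5)) = -(5/4 + 15/2) = -1*35/4 = -35/4)
-403*U(-36, 30) = -403*(-35/4) = 14105/4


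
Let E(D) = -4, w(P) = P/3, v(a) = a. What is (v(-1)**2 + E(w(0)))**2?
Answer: 9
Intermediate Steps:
w(P) = P/3 (w(P) = P*(1/3) = P/3)
(v(-1)**2 + E(w(0)))**2 = ((-1)**2 - 4)**2 = (1 - 4)**2 = (-3)**2 = 9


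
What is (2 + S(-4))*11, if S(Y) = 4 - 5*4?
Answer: -154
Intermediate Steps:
S(Y) = -16 (S(Y) = 4 - 20 = -16)
(2 + S(-4))*11 = (2 - 16)*11 = -14*11 = -154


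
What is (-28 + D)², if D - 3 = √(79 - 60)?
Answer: (25 - √19)² ≈ 426.06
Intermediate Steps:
D = 3 + √19 (D = 3 + √(79 - 60) = 3 + √19 ≈ 7.3589)
(-28 + D)² = (-28 + (3 + √19))² = (-25 + √19)²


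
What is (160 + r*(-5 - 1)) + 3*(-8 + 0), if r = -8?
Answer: 184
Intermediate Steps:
(160 + r*(-5 - 1)) + 3*(-8 + 0) = (160 - 8*(-5 - 1)) + 3*(-8 + 0) = (160 - 8*(-6)) + 3*(-8) = (160 + 48) - 24 = 208 - 24 = 184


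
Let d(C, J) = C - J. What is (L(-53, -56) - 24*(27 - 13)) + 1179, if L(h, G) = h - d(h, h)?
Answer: 790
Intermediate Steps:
L(h, G) = h (L(h, G) = h - (h - h) = h - 1*0 = h + 0 = h)
(L(-53, -56) - 24*(27 - 13)) + 1179 = (-53 - 24*(27 - 13)) + 1179 = (-53 - 24*14) + 1179 = (-53 - 336) + 1179 = -389 + 1179 = 790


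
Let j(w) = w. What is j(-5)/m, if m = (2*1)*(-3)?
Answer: 5/6 ≈ 0.83333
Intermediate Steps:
m = -6 (m = 2*(-3) = -6)
j(-5)/m = -5/(-6) = -5*(-1/6) = 5/6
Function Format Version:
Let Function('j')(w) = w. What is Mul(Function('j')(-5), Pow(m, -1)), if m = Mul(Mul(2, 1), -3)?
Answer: Rational(5, 6) ≈ 0.83333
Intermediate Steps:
m = -6 (m = Mul(2, -3) = -6)
Mul(Function('j')(-5), Pow(m, -1)) = Mul(-5, Pow(-6, -1)) = Mul(-5, Rational(-1, 6)) = Rational(5, 6)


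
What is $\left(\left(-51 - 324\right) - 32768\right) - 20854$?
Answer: $-53997$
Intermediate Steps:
$\left(\left(-51 - 324\right) - 32768\right) - 20854 = \left(-375 - 32768\right) - 20854 = -33143 - 20854 = -53997$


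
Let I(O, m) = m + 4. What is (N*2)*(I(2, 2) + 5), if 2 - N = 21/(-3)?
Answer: 198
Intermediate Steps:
I(O, m) = 4 + m
N = 9 (N = 2 - 21/(-3) = 2 - 21*(-1)/3 = 2 - 1*(-7) = 2 + 7 = 9)
(N*2)*(I(2, 2) + 5) = (9*2)*((4 + 2) + 5) = 18*(6 + 5) = 18*11 = 198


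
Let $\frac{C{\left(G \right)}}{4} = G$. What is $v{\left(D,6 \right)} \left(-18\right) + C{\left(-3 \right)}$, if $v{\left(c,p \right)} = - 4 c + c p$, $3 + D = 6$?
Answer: $-120$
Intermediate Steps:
$D = 3$ ($D = -3 + 6 = 3$)
$C{\left(G \right)} = 4 G$
$v{\left(D,6 \right)} \left(-18\right) + C{\left(-3 \right)} = 3 \left(-4 + 6\right) \left(-18\right) + 4 \left(-3\right) = 3 \cdot 2 \left(-18\right) - 12 = 6 \left(-18\right) - 12 = -108 - 12 = -120$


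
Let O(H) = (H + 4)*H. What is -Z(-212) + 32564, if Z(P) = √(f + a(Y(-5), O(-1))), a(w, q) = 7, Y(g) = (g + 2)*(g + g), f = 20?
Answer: 32564 - 3*√3 ≈ 32559.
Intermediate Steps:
Y(g) = 2*g*(2 + g) (Y(g) = (2 + g)*(2*g) = 2*g*(2 + g))
O(H) = H*(4 + H) (O(H) = (4 + H)*H = H*(4 + H))
Z(P) = 3*√3 (Z(P) = √(20 + 7) = √27 = 3*√3)
-Z(-212) + 32564 = -3*√3 + 32564 = 32564 - 3*√3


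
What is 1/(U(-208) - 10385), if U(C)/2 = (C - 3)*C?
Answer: 1/77391 ≈ 1.2921e-5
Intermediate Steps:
U(C) = 2*C*(-3 + C) (U(C) = 2*((C - 3)*C) = 2*((-3 + C)*C) = 2*(C*(-3 + C)) = 2*C*(-3 + C))
1/(U(-208) - 10385) = 1/(2*(-208)*(-3 - 208) - 10385) = 1/(2*(-208)*(-211) - 10385) = 1/(87776 - 10385) = 1/77391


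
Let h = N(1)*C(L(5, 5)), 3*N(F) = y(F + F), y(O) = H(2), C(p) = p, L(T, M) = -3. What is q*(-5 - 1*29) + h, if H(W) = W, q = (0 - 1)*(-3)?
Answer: -104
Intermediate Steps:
q = 3 (q = -1*(-3) = 3)
y(O) = 2
N(F) = ⅔ (N(F) = (⅓)*2 = ⅔)
h = -2 (h = (⅔)*(-3) = -2)
q*(-5 - 1*29) + h = 3*(-5 - 1*29) - 2 = 3*(-5 - 29) - 2 = 3*(-34) - 2 = -102 - 2 = -104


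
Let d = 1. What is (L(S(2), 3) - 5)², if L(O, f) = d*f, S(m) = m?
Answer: 4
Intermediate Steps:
L(O, f) = f (L(O, f) = 1*f = f)
(L(S(2), 3) - 5)² = (3 - 5)² = (-2)² = 4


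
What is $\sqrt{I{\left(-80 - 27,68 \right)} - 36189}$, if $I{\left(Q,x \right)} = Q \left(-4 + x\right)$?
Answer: $i \sqrt{43037} \approx 207.45 i$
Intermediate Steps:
$\sqrt{I{\left(-80 - 27,68 \right)} - 36189} = \sqrt{\left(-80 - 27\right) \left(-4 + 68\right) - 36189} = \sqrt{\left(-80 - 27\right) 64 - 36189} = \sqrt{\left(-107\right) 64 - 36189} = \sqrt{-6848 - 36189} = \sqrt{-43037} = i \sqrt{43037}$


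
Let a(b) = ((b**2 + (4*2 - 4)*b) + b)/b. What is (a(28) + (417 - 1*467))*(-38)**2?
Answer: -24548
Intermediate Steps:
a(b) = (b**2 + 5*b)/b (a(b) = ((b**2 + (8 - 4)*b) + b)/b = ((b**2 + 4*b) + b)/b = (b**2 + 5*b)/b)
(a(28) + (417 - 1*467))*(-38)**2 = ((5 + 28) + (417 - 1*467))*(-38)**2 = (33 + (417 - 467))*1444 = (33 - 50)*1444 = -17*1444 = -24548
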